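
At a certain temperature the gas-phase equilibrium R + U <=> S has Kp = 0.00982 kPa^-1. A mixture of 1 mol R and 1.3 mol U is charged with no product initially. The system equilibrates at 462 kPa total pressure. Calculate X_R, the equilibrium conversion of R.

Basis: 1 mol R initially; let X = conversion of R. Extent ξ = X.
Moles: n_R = 1 − X; n_U = 1.3 − X; n_S = X.
n_T = Σnᵢ = 2.3 − X.
y_i = n_i/n_T, p_i = y_i·P. Kp = p_S / (p_R p_U).
This yields a degree-2 equation in X; solving on (0,1), X = 0.643.

X = 0.643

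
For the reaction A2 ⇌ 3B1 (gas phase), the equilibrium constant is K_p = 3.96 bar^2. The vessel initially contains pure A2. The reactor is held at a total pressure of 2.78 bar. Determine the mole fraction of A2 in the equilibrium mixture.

y_A2 = 0.407

Basis: 1 mol A2 initially; let X = conversion of A2. Extent ξ = X.
Species balance: n_A2 = 1 − X; n_B1 = 3X.
n_T = Σnᵢ = 1 + 2X.
With p_i = (n_i/n_T)P, K_p = p_B1^3 / (p_A2).
Setting this equal to 3.96 bar^2 and taking the physical root (0 < X < 1) gives X = 0.327.
Then n_A2 = 0.673, n_T = 1.65, so y_A2 = 0.407.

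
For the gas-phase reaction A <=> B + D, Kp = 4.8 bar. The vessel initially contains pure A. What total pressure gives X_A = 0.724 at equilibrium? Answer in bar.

Let X = conversion of A (basis 1 mol A); extent of reaction ξ = X.
Mole table: n_A = 1 − X; n_B = X; n_D = X.
n_T = Σnᵢ = 1 + X.
Kp = p_B p_D / (p_A) with p_i = (n_i/n_T)·P.
At X = 0.724: the mole-fraction product g(X) = Π y_i^ν_i = 1.102. Since Kp = g(X)·P^{1}, P = (Kp/g)^(1/1) = (4.8/1.102)^(1/1) = 4.36 bar.

P = 4.36 bar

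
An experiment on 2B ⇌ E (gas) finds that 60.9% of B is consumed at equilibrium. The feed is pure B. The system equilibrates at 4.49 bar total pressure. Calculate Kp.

Kp = 0.309 bar^-1

Take 1 mol B as basis and let X be its fractional conversion, so ξ = 0.5X.
At extent ξ: n_B = 1 − X; n_E = 0.5X.
n_T = Σnᵢ = 1 − 0.5X.
At X = 0.609: n_B = 0.391, n_E = 0.304, n_T = 0.696.
p_i = (n_i/n_T)·P. Kp = p_E / (p_B^2) = 0.309 bar^-1.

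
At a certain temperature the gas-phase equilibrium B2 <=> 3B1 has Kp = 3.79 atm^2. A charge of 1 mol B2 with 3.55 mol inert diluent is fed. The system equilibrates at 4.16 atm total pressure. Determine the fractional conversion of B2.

Take 1 mol B2 as basis and let X be its fractional conversion, so ξ = X.
Moles: n_B2 = 1 − X; n_B1 = 3X; n_I = 3.55 (inert).
Summing: n_T = 4.55 + 2X.
With p_i = (n_i/n_T)P, Kp = p_B1^3 / (p_B2).
Substituting and setting equal to 3.79 atm^2 gives a polynomial in X; the root in (0,1) is X = 0.500.

X = 0.500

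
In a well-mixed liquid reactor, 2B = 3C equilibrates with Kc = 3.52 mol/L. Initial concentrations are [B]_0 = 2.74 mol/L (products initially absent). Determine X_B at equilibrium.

Let X = conversion of B; extent ξ = 2.74X/2 mol/L.
Concentrations: [B] = 2.74 − 2.74X; [C] = 4.11X.
Kc = [C]^3 / ([B]^2).
Solving Kc = 3.52 for X ∈ (0,1): X = 0.473.

X = 0.473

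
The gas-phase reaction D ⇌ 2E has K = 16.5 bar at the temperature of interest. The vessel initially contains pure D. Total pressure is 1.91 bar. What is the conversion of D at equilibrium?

Let X = conversion of D (basis 1 mol D); extent of reaction ξ = X.
Moles: n_D = 1 − X; n_E = 2X.
n_T = Σnᵢ = 1 + X.
y_i = n_i/n_T, p_i = y_i·P. K = p_E^2 / (p_D).
Setting this equal to 16.5 bar and taking the physical root (0 < X < 1) gives X = 0.827.

X = 0.827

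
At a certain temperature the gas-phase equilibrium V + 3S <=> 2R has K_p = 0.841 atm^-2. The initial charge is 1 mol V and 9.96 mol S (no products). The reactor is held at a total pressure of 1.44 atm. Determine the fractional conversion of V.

Let X = conversion of V (basis 1 mol V); extent of reaction ξ = X.
Species balance: n_V = 1 − X; n_S = 9.96 − 3X; n_R = 2X.
n_T = Σnᵢ = 11 − 2X.
With p_i = (n_i/n_T)P, K_p = p_R^2 / (p_V p_S^3).
Setting this equal to 0.841 atm^-2 and taking the physical root (0 < X < 1) gives X = 0.749.

X = 0.749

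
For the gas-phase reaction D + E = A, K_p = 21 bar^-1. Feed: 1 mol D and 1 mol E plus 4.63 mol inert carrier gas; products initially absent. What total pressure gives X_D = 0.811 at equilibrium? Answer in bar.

P = 6.29 bar

Take 1 mol D as basis and let X be its fractional conversion, so ξ = X.
Species balance: n_D = 1 − X; n_E = 1 − X; n_A = X; n_I = 4.63 (inert).
n_T = Σnᵢ = 6.63 − X.
K_p = p_A / (p_D p_E) with p_i = (n_i/n_T)·P.
At X = 0.811: the mole-fraction product g(X) = Π y_i^ν_i = 132.1. Since K_p = g(X)·P^{-1}, P = (g/K_p)^(1/1) = (132.1/21)^(1/1) = 6.29 bar.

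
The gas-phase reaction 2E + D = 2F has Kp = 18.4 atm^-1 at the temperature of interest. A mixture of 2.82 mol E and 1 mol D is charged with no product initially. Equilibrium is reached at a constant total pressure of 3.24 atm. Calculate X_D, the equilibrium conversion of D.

Let X = conversion of D (basis 1 mol D); extent of reaction ξ = X.
Species balance: n_E = 2.82 − 2X; n_D = 1 − X; n_F = 2X.
Summing: n_T = 3.82 − X.
With p_i = (n_i/n_T)P, Kp = p_F^2 / (p_E^2 p_D).
Setting this equal to 18.4 atm^-1 and taking the physical root (0 < X < 1) gives X = 0.871.

X = 0.871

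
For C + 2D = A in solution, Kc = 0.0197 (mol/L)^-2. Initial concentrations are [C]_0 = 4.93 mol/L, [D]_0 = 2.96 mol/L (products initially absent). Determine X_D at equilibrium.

X = 0.276

Let X = conversion of D; extent ξ = 2.96X/2 mol/L.
Concentrations: [C] = 4.93 − 1.48X; [D] = 2.96 − 2.96X; [A] = 1.48X.
Kc = [A] / ([C] [D]^2).
Equating to 0.0197 (mol/L)^-2: the physical root is X = 0.276.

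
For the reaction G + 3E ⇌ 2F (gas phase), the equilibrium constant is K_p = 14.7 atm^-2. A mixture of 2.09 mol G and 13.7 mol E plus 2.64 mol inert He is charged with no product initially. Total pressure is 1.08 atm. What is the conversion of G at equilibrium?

Basis: 2.09 mol G initially; let X = conversion of G. Extent ξ = 2.09X.
Mole table: n_G = 2.09 − 2.09X; n_E = 13.7 − 6.27X; n_F = 4.18X; n_I = 2.64 (inert).
n_T = Σnᵢ = 18.4 − 4.18X.
Mole fractions y_i = n_i/n_T; K_p = p_F^2 / (p_G p_E^3) with p_i = y_i·P.
This yields a degree-4 equation in X; solving on (0,1), X = 0.861.

X = 0.861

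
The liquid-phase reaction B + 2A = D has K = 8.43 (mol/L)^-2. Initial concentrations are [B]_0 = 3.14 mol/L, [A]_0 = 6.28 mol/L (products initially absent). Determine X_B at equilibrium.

X = 0.863

Let X = conversion of B; extent ξ = 3.14·X mol/L.
Concentrations: [B] = 3.14 − 3.14X; [A] = 6.28 − 6.28X; [D] = 3.14X.
K = [D] / ([B] [A]^2).
Solving K = 8.43 for X ∈ (0,1): X = 0.863.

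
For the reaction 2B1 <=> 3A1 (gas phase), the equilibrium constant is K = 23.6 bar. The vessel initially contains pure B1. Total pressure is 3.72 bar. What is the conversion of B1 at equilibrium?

X = 0.661

Let X = conversion of B1 (basis 1 mol B1); extent of reaction ξ = 0.5X.
At extent ξ: n_B1 = 1 − X; n_A1 = 1.5X.
n_T = Σnᵢ = 1 + 0.5X.
y_i = n_i/n_T, p_i = y_i·P. K = p_A1^3 / (p_B1^2).
Substituting and setting equal to 23.6 bar gives a polynomial in X; the root in (0,1) is X = 0.661.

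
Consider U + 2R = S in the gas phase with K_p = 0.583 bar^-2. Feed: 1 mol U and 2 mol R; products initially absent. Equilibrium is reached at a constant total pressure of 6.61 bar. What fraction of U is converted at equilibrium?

Basis: 1 mol U initially; let X = conversion of U. Extent ξ = X.
Mole table: n_U = 1 − X; n_R = 2 − 2X; n_S = X.
Total moles n_T = 3 − 2X.
With p_i = (n_i/n_T)P, K_p = p_S / (p_U p_R^2).
This yields a degree-3 equation in X; solving on (0,1), X = 0.744.

X = 0.744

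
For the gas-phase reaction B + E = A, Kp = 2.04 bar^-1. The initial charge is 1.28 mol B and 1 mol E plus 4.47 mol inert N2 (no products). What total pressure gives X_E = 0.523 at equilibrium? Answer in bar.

P = 4.42 bar

Basis: 1 mol E initially; let X = conversion of E. Extent ξ = X.
At extent ξ: n_B = 1.28 − X; n_E = 1 − X; n_A = X; n_I = 4.47 (inert).
Total moles n_T = 6.75 − X.
Kp = p_A / (p_B p_E) with p_i = (n_i/n_T)·P.
At X = 0.523: the mole-fraction product g(X) = Π y_i^ν_i = 9.019. Since Kp = g(X)·P^{-1}, P = (g/Kp)^(1/1) = (9.019/2.04)^(1/1) = 4.42 bar.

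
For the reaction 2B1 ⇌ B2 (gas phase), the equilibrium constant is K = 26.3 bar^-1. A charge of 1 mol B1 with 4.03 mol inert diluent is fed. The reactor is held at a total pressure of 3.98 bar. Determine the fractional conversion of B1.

X = 0.862

Let X = conversion of B1 (basis 1 mol B1); extent of reaction ξ = 0.5X.
Mole table: n_B1 = 1 − X; n_B2 = 0.5X; n_I = 4.03 (inert).
n_T = Σnᵢ = 5.03 − 0.5X.
With p_i = (n_i/n_T)P, K = p_B2 / (p_B1^2).
Substituting and setting equal to 26.3 bar^-1 gives a polynomial in X; the root in (0,1) is X = 0.862.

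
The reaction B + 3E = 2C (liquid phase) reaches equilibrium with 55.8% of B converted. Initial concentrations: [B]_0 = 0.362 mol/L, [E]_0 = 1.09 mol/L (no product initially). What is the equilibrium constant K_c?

Let X = conversion of B.
Concentrations: [B] = 0.362 − 0.362X; [E] = 1.09 − 1.09X; [C] = 0.724X.
At X = 0.558: [B] = 0.16, [E] = 0.484, [C] = 0.404.
K_c = [C]^2 / ([B] [E]^3) = 9 (mol/L)^-2.

K_c = 9 (mol/L)^-2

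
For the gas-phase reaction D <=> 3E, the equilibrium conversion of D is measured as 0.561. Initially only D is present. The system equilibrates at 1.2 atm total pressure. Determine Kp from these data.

Kp = 3.47 atm^2

Take 1 mol D as basis and let X be its fractional conversion, so ξ = X.
Species balance: n_D = 1 − X; n_E = 3X.
Summing: n_T = 1 + 2X.
At X = 0.561: n_D = 0.439, n_E = 1.68, n_T = 2.12.
p_i = (n_i/n_T)·P. Kp = p_E^3 / (p_D) = 3.47 atm^2.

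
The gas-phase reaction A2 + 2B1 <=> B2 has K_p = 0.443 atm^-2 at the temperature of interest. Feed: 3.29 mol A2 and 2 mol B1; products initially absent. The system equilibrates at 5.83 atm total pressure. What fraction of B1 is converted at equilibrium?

X = 0.736

Take 2 mol B1 as basis and let X be its fractional conversion, so ξ = X.
Mole table: n_A2 = 3.29 − X; n_B1 = 2 − 2X; n_B2 = X.
Summing: n_T = 5.29 − 2X.
Mole fractions y_i = n_i/n_T; K_p = p_B2 / (p_A2 p_B1^2) with p_i = y_i·P.
Equating to 0.443 atm^-2 and solving on 0 < X < 1: X = 0.736.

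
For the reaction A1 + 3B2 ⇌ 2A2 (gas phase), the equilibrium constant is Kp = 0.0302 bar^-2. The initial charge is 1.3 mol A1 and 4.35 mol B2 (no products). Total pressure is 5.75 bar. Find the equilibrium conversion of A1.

X = 0.369

Take 1.3 mol A1 as basis and let X be its fractional conversion, so ξ = 1.3X.
Moles: n_A1 = 1.3 − 1.3X; n_B2 = 4.35 − 3.9X; n_A2 = 2.6X.
Total moles n_T = 5.65 − 2.6X.
Mole fractions y_i = n_i/n_T; Kp = p_A2^2 / (p_A1 p_B2^3) with p_i = y_i·P.
Substituting and setting equal to 0.0302 bar^-2 gives a polynomial in X; the root in (0,1) is X = 0.369.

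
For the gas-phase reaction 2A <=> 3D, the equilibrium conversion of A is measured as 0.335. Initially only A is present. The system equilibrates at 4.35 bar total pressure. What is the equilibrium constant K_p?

K_p = 1.07 bar

Take 1 mol A as basis and let X be its fractional conversion, so ξ = 0.5X.
Species balance: n_A = 1 − X; n_D = 1.5X.
Total moles n_T = 1 + 0.5X.
At X = 0.335: n_A = 0.665, n_D = 0.503, n_T = 1.17.
p_i = (n_i/n_T)·P. K_p = p_D^3 / (p_A^2) = 1.07 bar.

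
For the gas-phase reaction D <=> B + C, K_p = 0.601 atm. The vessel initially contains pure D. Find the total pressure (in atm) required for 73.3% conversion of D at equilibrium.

P = 0.518 atm

Let X = conversion of D (basis 1 mol D); extent of reaction ξ = X.
At extent ξ: n_D = 1 − X; n_B = X; n_C = X.
Total moles n_T = 1 + X.
K_p = p_B p_C / (p_D) with p_i = (n_i/n_T)·P.
At X = 0.733: the mole-fraction product g(X) = Π y_i^ν_i = 1.161. Since K_p = g(X)·P^{1}, P = (K_p/g)^(1/1) = (0.601/1.161)^(1/1) = 0.518 atm.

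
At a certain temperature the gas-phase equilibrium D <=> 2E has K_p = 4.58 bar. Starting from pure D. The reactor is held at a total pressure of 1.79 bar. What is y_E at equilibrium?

Basis: 1 mol D initially; let X = conversion of D. Extent ξ = X.
Species balance: n_D = 1 − X; n_E = 2X.
Total moles n_T = 1 + X.
y_i = n_i/n_T, p_i = y_i·P. K_p = p_E^2 / (p_D).
This yields a degree-2 equation in X; solving on (0,1), X = 0.625.
Then n_E = 1.25, n_T = 1.62, so y_E = 0.769.

y_E = 0.769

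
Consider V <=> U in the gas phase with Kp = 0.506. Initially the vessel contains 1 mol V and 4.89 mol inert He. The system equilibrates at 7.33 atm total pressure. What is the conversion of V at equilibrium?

X = 0.336

Let X = conversion of V (basis 1 mol V); extent of reaction ξ = X.
At extent ξ: n_V = 1 − X; n_U = X; n_I = 4.89 (inert).
Since Δν = 0, n_T = 5.89 throughout.
Mole fractions y_i = n_i/n_T; Kp = p_U / (p_V) with p_i = y_i·P.
Setting this equal to 0.506 and taking the physical root (0 < X < 1) gives X = 0.336.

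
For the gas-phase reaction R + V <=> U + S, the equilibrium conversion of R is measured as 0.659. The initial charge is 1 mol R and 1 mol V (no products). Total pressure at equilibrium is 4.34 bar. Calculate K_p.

Let X = conversion of R (basis 1 mol R); extent of reaction ξ = X.
At extent ξ: n_R = 1 − X; n_V = 1 − X; n_U = X; n_S = X.
n_T stays at 2 (no change in mole number).
At X = 0.659: n_R = 0.341, n_V = 0.341, n_U = 0.659, n_S = 0.659, n_T = 2.
p_i = (n_i/n_T)·P. K_p = p_U p_S / (p_R p_V) = 3.73.

K_p = 3.73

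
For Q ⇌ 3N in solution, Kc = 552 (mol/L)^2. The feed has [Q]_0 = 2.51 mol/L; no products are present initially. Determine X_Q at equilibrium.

X = 0.826

Let X = conversion of Q; extent ξ = 2.51·X mol/L.
Concentrations: [Q] = 2.51 − 2.51X; [N] = 7.53X.
Kc = [N]^3 / ([Q]).
Equating to 552 (mol/L)^2: the physical root is X = 0.826.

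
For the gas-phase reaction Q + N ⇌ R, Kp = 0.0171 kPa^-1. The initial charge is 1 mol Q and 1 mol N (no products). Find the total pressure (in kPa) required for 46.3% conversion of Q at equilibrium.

Take 1 mol Q as basis and let X be its fractional conversion, so ξ = X.
At extent ξ: n_Q = 1 − X; n_N = 1 − X; n_R = X.
Summing: n_T = 2 − X.
Kp = p_R / (p_Q p_N) with p_i = (n_i/n_T)·P.
At X = 0.463: the mole-fraction product g(X) = Π y_i^ν_i = 2.468. Since Kp = g(X)·P^{-1}, P = (g/Kp)^(1/1) = (2.468/0.0171)^(1/1) = 144 kPa.

P = 144 kPa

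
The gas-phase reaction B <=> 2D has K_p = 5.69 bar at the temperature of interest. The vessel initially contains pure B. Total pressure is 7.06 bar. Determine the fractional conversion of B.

X = 0.410

Let X = conversion of B (basis 1 mol B); extent of reaction ξ = X.
Moles: n_B = 1 − X; n_D = 2X.
n_T = Σnᵢ = 1 + X.
Mole fractions y_i = n_i/n_T; K_p = p_D^2 / (p_B) with p_i = y_i·P.
Setting this equal to 5.69 bar and taking the physical root (0 < X < 1) gives X = 0.410.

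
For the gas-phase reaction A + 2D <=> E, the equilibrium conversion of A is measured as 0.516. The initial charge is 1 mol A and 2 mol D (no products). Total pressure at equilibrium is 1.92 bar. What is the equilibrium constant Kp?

Kp = 1.2 bar^-2

Basis: 1 mol A initially; let X = conversion of A. Extent ξ = X.
Mole table: n_A = 1 − X; n_D = 2 − 2X; n_E = X.
n_T = Σnᵢ = 3 − 2X.
At X = 0.516: n_A = 0.484, n_D = 0.968, n_E = 0.516, n_T = 1.97.
p_i = (n_i/n_T)·P. Kp = p_E / (p_A p_D^2) = 1.2 bar^-2.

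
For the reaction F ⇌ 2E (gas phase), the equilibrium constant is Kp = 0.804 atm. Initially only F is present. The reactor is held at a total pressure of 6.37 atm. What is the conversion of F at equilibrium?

Basis: 1 mol F initially; let X = conversion of F. Extent ξ = X.
Mole table: n_F = 1 − X; n_E = 2X.
Total moles n_T = 1 + X.
Mole fractions y_i = n_i/n_T; Kp = p_E^2 / (p_F) with p_i = y_i·P.
This yields a degree-2 equation in X; solving on (0,1), X = 0.175.

X = 0.175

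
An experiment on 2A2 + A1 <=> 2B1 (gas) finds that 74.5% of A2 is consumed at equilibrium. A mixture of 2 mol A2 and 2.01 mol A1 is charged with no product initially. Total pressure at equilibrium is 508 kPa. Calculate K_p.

Basis: 2 mol A2 initially; let X = conversion of A2. Extent ξ = X.
At extent ξ: n_A2 = 2 − 2X; n_A1 = 2.01 − X; n_B1 = 2X.
Summing: n_T = 4.01 − X.
At X = 0.745: n_A2 = 0.51, n_A1 = 1.26, n_B1 = 1.49, n_T = 3.26.
p_i = (n_i/n_T)·P. K_p = p_B1^2 / (p_A2^2 p_A1) = 0.0434 kPa^-1.

K_p = 0.0434 kPa^-1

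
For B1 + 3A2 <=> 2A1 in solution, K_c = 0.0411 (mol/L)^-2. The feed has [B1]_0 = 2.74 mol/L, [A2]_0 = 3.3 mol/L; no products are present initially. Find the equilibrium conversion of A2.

Let X = conversion of A2; extent ξ = 3.3X/3 mol/L.
Concentrations: [B1] = 2.74 − 1.1X; [A2] = 3.3 − 3.3X; [A1] = 2.2X.
K_c = [A1]^2 / ([B1] [A2]^3).
Setting equal to 0.0411 and solving for X on (0,1) gives X = 0.395.

X = 0.395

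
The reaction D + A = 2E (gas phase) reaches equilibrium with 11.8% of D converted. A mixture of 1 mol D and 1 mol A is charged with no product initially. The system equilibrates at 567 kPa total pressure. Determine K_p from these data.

K_p = 0.0716

Take 1 mol D as basis and let X be its fractional conversion, so ξ = X.
At extent ξ: n_D = 1 − X; n_A = 1 − X; n_E = 2X.
Total moles n_T = 2 (Δν = 0, constant).
At X = 0.118: n_D = 0.882, n_A = 0.882, n_E = 0.236, n_T = 2.
p_i = (n_i/n_T)·P. K_p = p_E^2 / (p_D p_A) = 0.0716.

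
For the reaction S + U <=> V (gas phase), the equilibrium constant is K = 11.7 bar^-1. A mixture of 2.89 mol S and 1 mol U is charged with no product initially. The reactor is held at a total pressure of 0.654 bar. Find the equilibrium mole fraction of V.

y_V = 0.274

Take 1 mol U as basis and let X be its fractional conversion, so ξ = X.
Mole table: n_S = 2.89 − X; n_U = 1 − X; n_V = X.
n_T = Σnᵢ = 3.89 − X.
Mole fractions y_i = n_i/n_T; K = p_V / (p_S p_U) with p_i = y_i·P.
This yields a degree-2 equation in X; solving on (0,1), X = 0.837.
Then n_V = 0.837, n_T = 3.05, so y_V = 0.274.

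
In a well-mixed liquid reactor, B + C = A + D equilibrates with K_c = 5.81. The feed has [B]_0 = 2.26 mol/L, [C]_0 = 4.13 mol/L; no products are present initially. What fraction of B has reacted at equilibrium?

X = 0.866

Let X = conversion of B; extent ξ = 2.26·X mol/L.
Concentrations: [B] = 2.26 − 2.26X; [C] = 4.13 − 2.26X; [A] = 2.26X; [D] = 2.26X.
K_c = [A] [D] / ([B] [C]).
Setting equal to 5.81 and solving for X on (0,1) gives X = 0.866.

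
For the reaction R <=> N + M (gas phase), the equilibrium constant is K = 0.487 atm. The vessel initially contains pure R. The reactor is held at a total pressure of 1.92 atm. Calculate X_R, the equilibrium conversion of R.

X = 0.450

Let X = conversion of R (basis 1 mol R); extent of reaction ξ = X.
Moles: n_R = 1 − X; n_N = X; n_M = X.
Total moles n_T = 1 + X.
y_i = n_i/n_T, p_i = y_i·P. K = p_N p_M / (p_R).
This yields a degree-2 equation in X; solving on (0,1), X = 0.450.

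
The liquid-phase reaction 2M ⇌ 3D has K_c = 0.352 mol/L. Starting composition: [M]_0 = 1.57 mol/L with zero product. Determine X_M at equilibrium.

X = 0.315

Let X = conversion of M; extent ξ = 1.57X/2 mol/L.
Concentrations: [M] = 1.57 − 1.57X; [D] = 2.35X.
K_c = [D]^3 / ([M]^2).
Equating to 0.352 mol/L: the physical root is X = 0.315.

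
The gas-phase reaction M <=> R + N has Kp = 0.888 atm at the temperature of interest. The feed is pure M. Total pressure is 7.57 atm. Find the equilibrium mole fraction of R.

y_R = 0.245

Let X = conversion of M (basis 1 mol M); extent of reaction ξ = X.
Moles: n_M = 1 − X; n_R = X; n_N = X.
Summing: n_T = 1 + X.
With p_i = (n_i/n_T)P, Kp = p_R p_N / (p_M).
This yields a degree-2 equation in X; solving on (0,1), X = 0.324.
Then n_R = 0.324, n_T = 1.32, so y_R = 0.245.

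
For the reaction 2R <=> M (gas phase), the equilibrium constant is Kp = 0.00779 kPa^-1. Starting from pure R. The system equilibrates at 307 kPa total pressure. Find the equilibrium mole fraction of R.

Let X = conversion of R (basis 1 mol R); extent of reaction ξ = 0.5X.
Species balance: n_R = 1 − X; n_M = 0.5X.
Total moles n_T = 1 − 0.5X.
y_i = n_i/n_T, p_i = y_i·P. Kp = p_M / (p_R^2).
Substituting and setting equal to 0.00779 kPa^-1 gives a polynomial in X; the root in (0,1) is X = 0.692.
Then n_R = 0.308, n_T = 0.654, so y_R = 0.471.

y_R = 0.471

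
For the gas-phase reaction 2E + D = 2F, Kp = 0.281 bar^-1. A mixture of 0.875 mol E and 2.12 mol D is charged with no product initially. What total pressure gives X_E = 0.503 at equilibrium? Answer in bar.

Basis: 0.875 mol E initially; let X = conversion of E. Extent ξ = 0.438X.
Species balance: n_E = 0.875 − 0.875X; n_D = 2.12 − 0.438X; n_F = 0.875X.
Summing: n_T = 3 − 0.438X.
Kp = p_F^2 / (p_E^2 p_D) with p_i = (n_i/n_T)·P.
At X = 0.503: the mole-fraction product g(X) = Π y_i^ν_i = 1.496. Since Kp = g(X)·P^{-1}, P = (g/Kp)^(1/1) = (1.496/0.281)^(1/1) = 5.32 bar.

P = 5.32 bar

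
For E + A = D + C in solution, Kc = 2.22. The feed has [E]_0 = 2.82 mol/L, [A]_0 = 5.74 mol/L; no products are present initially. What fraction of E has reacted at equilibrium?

X = 0.781

Let X = conversion of E; extent ξ = 2.82·X mol/L.
Concentrations: [E] = 2.82 − 2.82X; [A] = 5.74 − 2.82X; [D] = 2.82X; [C] = 2.82X.
Kc = [D] [C] / ([E] [A]).
This equals 2.22 at X = 0.781 (the root in 0 < X < 1).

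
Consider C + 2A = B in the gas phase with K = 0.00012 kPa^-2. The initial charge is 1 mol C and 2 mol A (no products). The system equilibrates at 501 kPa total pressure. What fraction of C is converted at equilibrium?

X = 0.760

Let X = conversion of C (basis 1 mol C); extent of reaction ξ = X.
Moles: n_C = 1 − X; n_A = 2 − 2X; n_B = X.
Total moles n_T = 3 − 2X.
With p_i = (n_i/n_T)P, K = p_B / (p_C p_A^2).
Equating to 0.00012 kPa^-2 and solving on 0 < X < 1: X = 0.760.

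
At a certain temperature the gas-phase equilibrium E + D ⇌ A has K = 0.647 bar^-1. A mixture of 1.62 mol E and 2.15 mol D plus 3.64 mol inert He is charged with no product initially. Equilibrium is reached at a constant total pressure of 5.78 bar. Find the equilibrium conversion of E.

X = 0.444

Let X = conversion of E (basis 1.62 mol E); extent of reaction ξ = 1.62X.
Species balance: n_E = 1.62 − 1.62X; n_D = 2.15 − 1.62X; n_A = 1.62X; n_I = 3.64 (inert).
n_T = Σnᵢ = 7.41 − 1.62X.
With p_i = (n_i/n_T)P, K = p_A / (p_E p_D).
This yields a degree-2 equation in X; solving on (0,1), X = 0.444.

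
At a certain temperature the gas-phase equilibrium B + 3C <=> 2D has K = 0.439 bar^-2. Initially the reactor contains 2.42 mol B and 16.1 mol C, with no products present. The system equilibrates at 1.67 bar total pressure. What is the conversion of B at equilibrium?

Basis: 2.42 mol B initially; let X = conversion of B. Extent ξ = 2.42X.
Species balance: n_B = 2.42 − 2.42X; n_C = 16.1 − 7.26X; n_D = 4.84X.
Total moles n_T = 18.5 − 4.84X.
y_i = n_i/n_T, p_i = y_i·P. K = p_D^2 / (p_B p_C^3).
Substituting and setting equal to 0.439 bar^-2 gives a polynomial in X; the root in (0,1) is X = 0.590.

X = 0.590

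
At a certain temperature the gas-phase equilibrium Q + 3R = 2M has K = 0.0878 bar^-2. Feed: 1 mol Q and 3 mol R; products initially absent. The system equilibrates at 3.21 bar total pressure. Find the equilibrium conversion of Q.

X = 0.331

Let X = conversion of Q (basis 1 mol Q); extent of reaction ξ = X.
Moles: n_Q = 1 − X; n_R = 3 − 3X; n_M = 2X.
Summing: n_T = 4 − 2X.
y_i = n_i/n_T, p_i = y_i·P. K = p_M^2 / (p_Q p_R^3).
Substituting and setting equal to 0.0878 bar^-2 gives a polynomial in X; the root in (0,1) is X = 0.331.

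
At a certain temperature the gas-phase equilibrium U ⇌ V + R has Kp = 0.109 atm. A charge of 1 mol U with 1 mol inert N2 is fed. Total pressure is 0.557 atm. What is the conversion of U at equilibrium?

Let X = conversion of U (basis 1 mol U); extent of reaction ξ = X.
Mole table: n_U = 1 − X; n_V = X; n_R = X; n_I = 1 (inert).
Summing: n_T = 2 + X.
With p_i = (n_i/n_T)P, Kp = p_V p_R / (p_U).
Setting this equal to 0.109 atm and taking the physical root (0 < X < 1) gives X = 0.496.

X = 0.496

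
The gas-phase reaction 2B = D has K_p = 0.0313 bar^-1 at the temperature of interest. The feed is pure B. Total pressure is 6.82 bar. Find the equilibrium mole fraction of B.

y_B = 0.847

Basis: 1 mol B initially; let X = conversion of B. Extent ξ = 0.5X.
Mole table: n_B = 1 − X; n_D = 0.5X.
Total moles n_T = 1 − 0.5X.
With p_i = (n_i/n_T)P, K_p = p_D / (p_B^2).
This yields a degree-2 equation in X; solving on (0,1), X = 0.266.
Then n_B = 0.734, n_T = 0.867, so y_B = 0.847.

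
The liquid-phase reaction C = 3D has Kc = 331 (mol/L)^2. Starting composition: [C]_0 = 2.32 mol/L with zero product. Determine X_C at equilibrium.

Let X = conversion of C; extent ξ = 2.32·X mol/L.
Concentrations: [C] = 2.32 − 2.32X; [D] = 6.96X.
Kc = [D]^3 / ([C]).
This equals 331 at X = 0.786 (the root in 0 < X < 1).

X = 0.786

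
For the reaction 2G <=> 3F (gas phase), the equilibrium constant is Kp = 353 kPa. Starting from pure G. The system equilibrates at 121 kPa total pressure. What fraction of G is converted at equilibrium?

X = 0.581

Basis: 1 mol G initially; let X = conversion of G. Extent ξ = 0.5X.
Mole table: n_G = 1 − X; n_F = 1.5X.
n_T = Σnᵢ = 1 + 0.5X.
Mole fractions y_i = n_i/n_T; Kp = p_F^3 / (p_G^2) with p_i = y_i·P.
Substituting and setting equal to 353 kPa gives a polynomial in X; the root in (0,1) is X = 0.581.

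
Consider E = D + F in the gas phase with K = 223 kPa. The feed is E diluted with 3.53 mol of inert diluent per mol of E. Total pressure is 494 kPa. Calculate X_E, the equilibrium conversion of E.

Basis: 1 mol E initially; let X = conversion of E. Extent ξ = X.
Species balance: n_E = 1 − X; n_D = X; n_F = X; n_I = 3.53 (inert).
Total moles n_T = 4.53 + X.
y_i = n_i/n_T, p_i = y_i·P. K = p_D p_F / (p_E).
Substituting and setting equal to 223 kPa gives a polynomial in X; the root in (0,1) is X = 0.759.

X = 0.759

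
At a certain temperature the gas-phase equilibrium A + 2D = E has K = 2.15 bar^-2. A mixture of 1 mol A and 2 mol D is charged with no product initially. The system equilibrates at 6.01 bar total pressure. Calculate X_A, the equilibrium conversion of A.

Take 1 mol A as basis and let X be its fractional conversion, so ξ = X.
Moles: n_A = 1 − X; n_D = 2 − 2X; n_E = X.
n_T = Σnᵢ = 3 − 2X.
With p_i = (n_i/n_T)P, K = p_E / (p_A p_D^2).
Setting this equal to 2.15 bar^-2 and taking the physical root (0 < X < 1) gives X = 0.831.

X = 0.831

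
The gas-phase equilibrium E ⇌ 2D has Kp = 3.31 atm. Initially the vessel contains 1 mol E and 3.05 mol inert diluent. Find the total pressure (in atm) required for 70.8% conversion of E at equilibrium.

Let X = conversion of E (basis 1 mol E); extent of reaction ξ = X.
Species balance: n_E = 1 − X; n_D = 2X; n_I = 3.05 (inert).
n_T = Σnᵢ = 4.05 + X.
Kp = p_D^2 / (p_E) with p_i = (n_i/n_T)·P.
At X = 0.708: the mole-fraction product g(X) = Π y_i^ν_i = 1.443. Since Kp = g(X)·P^{1}, P = (Kp/g)^(1/1) = (3.31/1.443)^(1/1) = 2.29 atm.

P = 2.29 atm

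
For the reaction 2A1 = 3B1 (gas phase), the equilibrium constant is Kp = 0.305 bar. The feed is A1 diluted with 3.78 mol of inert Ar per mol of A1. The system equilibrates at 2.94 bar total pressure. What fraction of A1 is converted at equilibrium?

Let X = conversion of A1 (basis 1 mol A1); extent of reaction ξ = 0.5X.
Moles: n_A1 = 1 − X; n_B1 = 1.5X; n_I = 3.78 (inert).
Summing: n_T = 4.78 + 0.5X.
y_i = n_i/n_T, p_i = y_i·P. Kp = p_B1^3 / (p_A1^2).
Substituting and setting equal to 0.305 bar gives a polynomial in X; the root in (0,1) is X = 0.386.

X = 0.386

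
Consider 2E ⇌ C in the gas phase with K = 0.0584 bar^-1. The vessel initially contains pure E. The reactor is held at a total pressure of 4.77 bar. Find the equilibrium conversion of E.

X = 0.312

Basis: 1 mol E initially; let X = conversion of E. Extent ξ = 0.5X.
Species balance: n_E = 1 − X; n_C = 0.5X.
n_T = Σnᵢ = 1 − 0.5X.
Mole fractions y_i = n_i/n_T; K = p_C / (p_E^2) with p_i = y_i·P.
Setting this equal to 0.0584 bar^-1 and taking the physical root (0 < X < 1) gives X = 0.312.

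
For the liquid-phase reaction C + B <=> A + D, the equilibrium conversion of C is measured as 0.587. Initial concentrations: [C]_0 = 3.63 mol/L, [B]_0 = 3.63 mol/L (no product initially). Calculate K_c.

K_c = 2.02

Let X = conversion of C.
Concentrations: [C] = 3.63 − 3.63X; [B] = 3.63 − 3.63X; [A] = 3.63X; [D] = 3.63X.
At X = 0.587: [C] = 1.5, [B] = 1.5, [A] = 2.13, [D] = 2.13.
K_c = [A] [D] / ([C] [B]) = 2.02.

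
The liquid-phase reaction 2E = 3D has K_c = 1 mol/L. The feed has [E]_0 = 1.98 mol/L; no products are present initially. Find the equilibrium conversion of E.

Let X = conversion of E; extent ξ = 1.98X/2 mol/L.
Concentrations: [E] = 1.98 − 1.98X; [D] = 2.97X.
K_c = [D]^3 / ([E]^2).
Setting equal to 1 and solving for X on (0,1) gives X = 0.384.

X = 0.384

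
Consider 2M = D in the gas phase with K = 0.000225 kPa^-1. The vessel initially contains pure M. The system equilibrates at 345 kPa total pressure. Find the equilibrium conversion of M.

Basis: 1 mol M initially; let X = conversion of M. Extent ξ = 0.5X.
Mole table: n_M = 1 − X; n_D = 0.5X.
n_T = Σnᵢ = 1 − 0.5X.
y_i = n_i/n_T, p_i = y_i·P. K = p_D / (p_M^2).
Equating to 0.000225 kPa^-1 and solving on 0 < X < 1: X = 0.126.

X = 0.126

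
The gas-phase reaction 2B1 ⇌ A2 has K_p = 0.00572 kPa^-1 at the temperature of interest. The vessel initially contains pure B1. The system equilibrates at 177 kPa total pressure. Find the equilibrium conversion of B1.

Basis: 1 mol B1 initially; let X = conversion of B1. Extent ξ = 0.5X.
Moles: n_B1 = 1 − X; n_A2 = 0.5X.
Summing: n_T = 1 − 0.5X.
y_i = n_i/n_T, p_i = y_i·P. K_p = p_A2 / (p_B1^2).
This yields a degree-2 equation in X; solving on (0,1), X = 0.555.

X = 0.555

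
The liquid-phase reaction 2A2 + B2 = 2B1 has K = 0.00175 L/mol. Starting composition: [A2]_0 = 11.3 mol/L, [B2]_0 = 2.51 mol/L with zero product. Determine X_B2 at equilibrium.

X = 0.131

Let X = conversion of B2; extent ξ = 2.51·X mol/L.
Concentrations: [A2] = 11.3 − 5.02X; [B2] = 2.51 − 2.51X; [B1] = 5.02X.
K = [B1]^2 / ([A2]^2 [B2]).
Equating to 0.00175 L/mol: the physical root is X = 0.131.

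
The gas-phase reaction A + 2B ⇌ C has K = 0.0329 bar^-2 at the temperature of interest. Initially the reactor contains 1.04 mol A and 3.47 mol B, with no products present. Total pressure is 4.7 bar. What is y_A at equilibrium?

Take 1.04 mol A as basis and let X be its fractional conversion, so ξ = 1.04X.
Moles: n_A = 1.04 − 1.04X; n_B = 3.47 − 2.08X; n_C = 1.04X.
Total moles n_T = 4.51 − 2.08X.
With p_i = (n_i/n_T)P, K = p_C / (p_A p_B^2).
Equating to 0.0329 bar^-2 and solving on 0 < X < 1: X = 0.282.
Then n_A = 0.747, n_T = 3.92, so y_A = 0.190.

y_A = 0.190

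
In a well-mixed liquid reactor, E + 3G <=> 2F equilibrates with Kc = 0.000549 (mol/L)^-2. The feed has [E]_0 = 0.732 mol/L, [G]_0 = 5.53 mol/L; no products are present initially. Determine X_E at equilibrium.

X = 0.150

Let X = conversion of E; extent ξ = 0.732·X mol/L.
Concentrations: [E] = 0.732 − 0.732X; [G] = 5.53 − 2.2X; [F] = 1.46X.
Kc = [F]^2 / ([E] [G]^3).
Equating to 0.000549 (mol/L)^-2: the physical root is X = 0.150.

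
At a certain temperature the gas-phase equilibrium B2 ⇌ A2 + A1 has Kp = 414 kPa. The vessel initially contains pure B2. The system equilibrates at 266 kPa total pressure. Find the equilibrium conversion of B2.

X = 0.780

Take 1 mol B2 as basis and let X be its fractional conversion, so ξ = X.
Mole table: n_B2 = 1 − X; n_A2 = X; n_A1 = X.
n_T = Σnᵢ = 1 + X.
Mole fractions y_i = n_i/n_T; Kp = p_A2 p_A1 / (p_B2) with p_i = y_i·P.
Equating to 414 kPa and solving on 0 < X < 1: X = 0.780.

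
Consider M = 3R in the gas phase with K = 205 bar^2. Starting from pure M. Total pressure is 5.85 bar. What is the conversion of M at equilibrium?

X = 0.718

Let X = conversion of M (basis 1 mol M); extent of reaction ξ = X.
At extent ξ: n_M = 1 − X; n_R = 3X.
n_T = Σnᵢ = 1 + 2X.
With p_i = (n_i/n_T)P, K = p_R^3 / (p_M).
This yields a degree-3 equation in X; solving on (0,1), X = 0.718.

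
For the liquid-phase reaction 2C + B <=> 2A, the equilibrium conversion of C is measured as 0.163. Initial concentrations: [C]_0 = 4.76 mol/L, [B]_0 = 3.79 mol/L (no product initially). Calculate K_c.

K_c = 0.0111 L/mol

Let X = conversion of C.
Concentrations: [C] = 4.76 − 4.76X; [B] = 3.79 − 2.38X; [A] = 4.76X.
At X = 0.163: [C] = 3.98, [B] = 3.4, [A] = 0.776.
K_c = [A]^2 / ([C]^2 [B]) = 0.0111 L/mol.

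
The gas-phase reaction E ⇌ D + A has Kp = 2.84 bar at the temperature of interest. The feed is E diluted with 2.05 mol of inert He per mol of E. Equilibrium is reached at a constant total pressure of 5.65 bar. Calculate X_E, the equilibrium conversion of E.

X = 0.724

Take 1 mol E as basis and let X be its fractional conversion, so ξ = X.
At extent ξ: n_E = 1 − X; n_D = X; n_A = X; n_I = 2.05 (inert).
Total moles n_T = 3.05 + X.
With p_i = (n_i/n_T)P, Kp = p_D p_A / (p_E).
This yields a degree-2 equation in X; solving on (0,1), X = 0.724.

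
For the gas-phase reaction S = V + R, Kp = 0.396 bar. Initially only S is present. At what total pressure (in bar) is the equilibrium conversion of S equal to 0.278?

Basis: 1 mol S initially; let X = conversion of S. Extent ξ = X.
Species balance: n_S = 1 − X; n_V = X; n_R = X.
Summing: n_T = 1 + X.
Kp = p_V p_R / (p_S) with p_i = (n_i/n_T)·P.
At X = 0.278: the mole-fraction product g(X) = Π y_i^ν_i = 0.08376. Since Kp = g(X)·P^{1}, P = (Kp/g)^(1/1) = (0.396/0.08376)^(1/1) = 4.73 bar.

P = 4.73 bar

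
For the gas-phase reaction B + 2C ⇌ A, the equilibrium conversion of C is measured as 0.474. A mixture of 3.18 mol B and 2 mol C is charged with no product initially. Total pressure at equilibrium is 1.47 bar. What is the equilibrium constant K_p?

K_p = 1.31 bar^-2

Basis: 2 mol C initially; let X = conversion of C. Extent ξ = X.
At extent ξ: n_B = 3.18 − X; n_C = 2 − 2X; n_A = X.
Summing: n_T = 5.18 − 2X.
At X = 0.474: n_B = 2.71, n_C = 1.05, n_A = 0.474, n_T = 4.23.
p_i = (n_i/n_T)·P. K_p = p_A / (p_B p_C^2) = 1.31 bar^-2.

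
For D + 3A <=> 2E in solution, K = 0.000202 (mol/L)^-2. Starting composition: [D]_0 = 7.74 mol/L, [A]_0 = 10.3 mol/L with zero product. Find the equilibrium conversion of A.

X = 0.145

Let X = conversion of A; extent ξ = 10.3X/3 mol/L.
Concentrations: [D] = 7.74 − 3.43X; [A] = 10.3 − 10.3X; [E] = 6.87X.
K = [E]^2 / ([D] [A]^3).
Solving K = 0.000202 for X ∈ (0,1): X = 0.145.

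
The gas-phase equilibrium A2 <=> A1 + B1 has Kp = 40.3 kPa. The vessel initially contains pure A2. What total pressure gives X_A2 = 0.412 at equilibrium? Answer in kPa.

P = 197 kPa

Let X = conversion of A2 (basis 1 mol A2); extent of reaction ξ = X.
At extent ξ: n_A2 = 1 − X; n_A1 = X; n_B1 = X.
Summing: n_T = 1 + X.
Kp = p_A1 p_B1 / (p_A2) with p_i = (n_i/n_T)·P.
At X = 0.412: the mole-fraction product g(X) = Π y_i^ν_i = 0.2044. Since Kp = g(X)·P^{1}, P = (Kp/g)^(1/1) = (40.3/0.2044)^(1/1) = 197 kPa.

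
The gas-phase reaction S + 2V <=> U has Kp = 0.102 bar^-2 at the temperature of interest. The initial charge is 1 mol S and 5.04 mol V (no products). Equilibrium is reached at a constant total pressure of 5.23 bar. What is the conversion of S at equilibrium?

X = 0.635

Basis: 1 mol S initially; let X = conversion of S. Extent ξ = X.
Mole table: n_S = 1 − X; n_V = 5.04 − 2X; n_U = X.
Summing: n_T = 6.04 − 2X.
Mole fractions y_i = n_i/n_T; Kp = p_U / (p_S p_V^2) with p_i = y_i·P.
This yields a degree-3 equation in X; solving on (0,1), X = 0.635.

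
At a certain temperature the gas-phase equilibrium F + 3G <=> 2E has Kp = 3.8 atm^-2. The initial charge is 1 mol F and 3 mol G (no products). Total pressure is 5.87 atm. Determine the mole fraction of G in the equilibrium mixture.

Basis: 1 mol F initially; let X = conversion of F. Extent ξ = X.
At extent ξ: n_F = 1 − X; n_G = 3 − 3X; n_E = 2X.
Summing: n_T = 4 − 2X.
Mole fractions y_i = n_i/n_T; Kp = p_E^2 / (p_F p_G^3) with p_i = y_i·P.
Substituting and setting equal to 3.8 atm^-2 gives a polynomial in X; the root in (0,1) is X = 0.749.
Then n_G = 0.753, n_T = 2.5, so y_G = 0.301.

y_G = 0.301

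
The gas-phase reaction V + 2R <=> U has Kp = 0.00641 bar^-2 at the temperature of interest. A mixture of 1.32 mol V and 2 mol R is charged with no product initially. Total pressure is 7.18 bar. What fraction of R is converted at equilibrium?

X = 0.128

Let X = conversion of R (basis 2 mol R); extent of reaction ξ = X.
Mole table: n_V = 1.32 − X; n_R = 2 − 2X; n_U = X.
Total moles n_T = 3.32 − 2X.
y_i = n_i/n_T, p_i = y_i·P. Kp = p_U / (p_V p_R^2).
Equating to 0.00641 bar^-2 and solving on 0 < X < 1: X = 0.128.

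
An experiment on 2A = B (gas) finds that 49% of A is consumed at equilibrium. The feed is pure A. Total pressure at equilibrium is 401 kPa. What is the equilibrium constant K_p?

Let X = conversion of A (basis 1 mol A); extent of reaction ξ = 0.5X.
Moles: n_A = 1 − X; n_B = 0.5X.
Summing: n_T = 1 − 0.5X.
At X = 0.49: n_A = 0.51, n_B = 0.245, n_T = 0.755.
p_i = (n_i/n_T)·P. K_p = p_B / (p_A^2) = 0.00177 kPa^-1.

K_p = 0.00177 kPa^-1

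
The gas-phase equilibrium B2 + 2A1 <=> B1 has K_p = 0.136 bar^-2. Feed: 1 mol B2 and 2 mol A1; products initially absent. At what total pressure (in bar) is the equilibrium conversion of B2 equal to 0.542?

Let X = conversion of B2 (basis 1 mol B2); extent of reaction ξ = X.
Moles: n_B2 = 1 − X; n_A1 = 2 − 2X; n_B1 = X.
Summing: n_T = 3 − 2X.
K_p = p_B1 / (p_B2 p_A1^2) with p_i = (n_i/n_T)·P.
At X = 0.542: the mole-fraction product g(X) = Π y_i^ν_i = 5.178. Since K_p = g(X)·P^{-2}, P = (g/K_p)^(1/2) = (5.178/0.136)^(1/2) = 6.17 bar.

P = 6.17 bar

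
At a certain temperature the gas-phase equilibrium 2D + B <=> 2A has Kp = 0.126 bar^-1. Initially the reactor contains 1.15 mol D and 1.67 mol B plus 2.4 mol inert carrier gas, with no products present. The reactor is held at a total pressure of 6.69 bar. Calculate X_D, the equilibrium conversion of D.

Take 1.15 mol D as basis and let X be its fractional conversion, so ξ = 0.575X.
Moles: n_D = 1.15 − 1.15X; n_B = 1.67 − 0.575X; n_A = 1.15X; n_I = 2.4 (inert).
n_T = Σnᵢ = 5.22 − 0.575X.
With p_i = (n_i/n_T)P, Kp = p_A^2 / (p_D^2 p_B).
Setting this equal to 0.126 bar^-1 and taking the physical root (0 < X < 1) gives X = 0.332.

X = 0.332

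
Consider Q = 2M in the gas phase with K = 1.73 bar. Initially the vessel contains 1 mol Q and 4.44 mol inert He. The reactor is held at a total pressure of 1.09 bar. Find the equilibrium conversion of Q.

X = 0.763

Basis: 1 mol Q initially; let X = conversion of Q. Extent ξ = X.
Mole table: n_Q = 1 − X; n_M = 2X; n_I = 4.44 (inert).
n_T = Σnᵢ = 5.44 + X.
y_i = n_i/n_T, p_i = y_i·P. K = p_M^2 / (p_Q).
Equating to 1.73 bar and solving on 0 < X < 1: X = 0.763.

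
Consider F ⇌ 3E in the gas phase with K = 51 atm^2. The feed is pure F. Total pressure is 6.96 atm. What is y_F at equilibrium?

y_F = 0.311

Basis: 1 mol F initially; let X = conversion of F. Extent ξ = X.
Mole table: n_F = 1 − X; n_E = 3X.
Total moles n_T = 1 + 2X.
With p_i = (n_i/n_T)P, K = p_E^3 / (p_F).
This yields a degree-3 equation in X; solving on (0,1), X = 0.425.
Then n_F = 0.575, n_T = 1.85, so y_F = 0.311.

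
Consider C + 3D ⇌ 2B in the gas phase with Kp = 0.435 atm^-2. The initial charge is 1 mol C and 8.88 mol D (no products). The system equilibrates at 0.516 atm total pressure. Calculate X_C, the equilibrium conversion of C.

Take 1 mol C as basis and let X be its fractional conversion, so ξ = X.
Species balance: n_C = 1 − X; n_D = 8.88 − 3X; n_B = 2X.
n_T = Σnᵢ = 9.88 − 2X.
Mole fractions y_i = n_i/n_T; Kp = p_B^2 / (p_C p_D^3) with p_i = y_i·P.
Equating to 0.435 atm^-2 and solving on 0 < X < 1: X = 0.334.

X = 0.334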